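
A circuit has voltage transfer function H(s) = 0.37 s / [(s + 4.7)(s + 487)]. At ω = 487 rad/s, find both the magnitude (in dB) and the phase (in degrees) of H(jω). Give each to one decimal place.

|j487| = 487
|j487 + 4.7| = √(487² + 4.7²) = 487
|j487 + 487| = √(487² + 487²) = 688.7
|H(j487)| = 0.37 × 487 / (487 × 688.7) = 0.0005372
20 log₁₀(0.0005372) = -65.40 dB
∠(j487) = 90.00°
∠(j487 + 4.7) = arctan(487/4.7) = 89.45°
∠(j487 + 487) = arctan(487/487) = 45.00°
∠H(j487) = 90.00° − (89.45° + 45.00°) = -44.45°

|H| = -65.4 dB, ∠H = -44.4°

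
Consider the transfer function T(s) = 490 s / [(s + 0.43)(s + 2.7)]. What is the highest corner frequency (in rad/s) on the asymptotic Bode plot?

2.7 rad/s

Break frequencies occur at each pole and zero magnitude: 0.43 rad/s, 2.7 rad/s.
The highest is 2.7 rad/s.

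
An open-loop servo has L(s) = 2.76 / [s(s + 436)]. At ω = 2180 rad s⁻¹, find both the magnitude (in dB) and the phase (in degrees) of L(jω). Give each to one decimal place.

|j2180 + 436| = √(2180² + 436²) = 2223
|j2180| = 2180
|L(j2180)| = 2.76 / (2223 × 2180) = 5.6948e-07
20 log₁₀(5.6948e-07) = -124.89 dB
∠(j2180 + 436) = arctan(2180/436) = 78.69°
∠(j2180) = 90.00°
∠L(j2180) = − (78.69° + 90.00°) = -168.69°

|L| = -124.9 dB, ∠L = -168.7°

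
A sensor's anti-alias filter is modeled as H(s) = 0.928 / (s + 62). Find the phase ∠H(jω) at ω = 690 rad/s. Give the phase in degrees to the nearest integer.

∠(j690 + 62) = arctan(690/62) = 84.87°
∠H(j690) = −84.87° = -84.87°

-85°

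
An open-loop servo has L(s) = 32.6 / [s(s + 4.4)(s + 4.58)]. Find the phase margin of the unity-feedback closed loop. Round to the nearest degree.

54°

Gain crossover: |L(jω)| = 1 at ω ≈ 1.46 rad/s.
∠L(j1.46) = −90° − arctan(1.46/4.4) − arctan(1.46/4.58) ≈ -126.09°
PM = 180° + (-126.09°) = 53.91°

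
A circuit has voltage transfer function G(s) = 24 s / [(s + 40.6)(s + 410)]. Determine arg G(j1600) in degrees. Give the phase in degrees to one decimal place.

-74.2°

∠(j1600) = 90.00°
∠(j1600 + 40.6) = arctan(1600/40.6) = 88.55°
∠(j1600 + 410) = arctan(1600/410) = 75.63°
∠G(j1600) = 90.00° − (88.55° + 75.63°) = -74.17°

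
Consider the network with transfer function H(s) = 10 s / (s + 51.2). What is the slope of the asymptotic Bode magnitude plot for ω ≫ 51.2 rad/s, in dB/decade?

With 1 zero and 1 pole, the high-frequency asymptotic slope is 20 × (1 − 1) = 0 dB/decade.

0 dB/decade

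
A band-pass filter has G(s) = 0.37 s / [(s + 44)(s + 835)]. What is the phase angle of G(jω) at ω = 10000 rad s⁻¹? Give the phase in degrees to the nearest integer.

-85°

∠(j10000) = 90.00°
∠(j10000 + 44) = arctan(10000/44) = 89.75°
∠(j10000 + 835) = arctan(10000/835) = 85.23°
∠G(j10000) = 90.00° − (89.75° + 85.23°) = -84.97°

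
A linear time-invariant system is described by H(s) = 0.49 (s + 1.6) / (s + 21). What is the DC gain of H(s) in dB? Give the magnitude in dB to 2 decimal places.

-28.56 dB

H(0) = 0.49 × 1.6 / 21 = 0.037333
20 log₁₀(0.037333) = -28.558 dB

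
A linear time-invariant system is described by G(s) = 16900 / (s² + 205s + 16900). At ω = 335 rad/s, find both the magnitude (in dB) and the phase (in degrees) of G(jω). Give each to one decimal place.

|(j335)² + 205(j335) + 16900| = |-95325 + j68675| = 1.175e+05
|G(j335)| = 16900 / 1.175e+05 = 0.14385
20 log₁₀(0.14385) = -16.84 dB
∠[(j335)² + 205(j335) + 16900] = ∠[-95325 + j68675] = 144.23°
∠G(j335) = −144.23° = -144.23°

|G| = -16.8 dB, ∠G = -144.2°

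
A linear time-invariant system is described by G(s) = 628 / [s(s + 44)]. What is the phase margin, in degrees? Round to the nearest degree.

73°

Gain crossover: |G(jω)| = 1 at ω ≈ 13.6 rad/sec.
∠G(j13.6) = −90° − arctan(13.6/44) ≈ -107.22°
PM = 180° + (-107.22°) = 72.78°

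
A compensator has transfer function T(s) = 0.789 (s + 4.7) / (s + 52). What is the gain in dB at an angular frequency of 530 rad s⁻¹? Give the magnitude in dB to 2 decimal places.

-2.10 dB

|j530 + 4.7| = √(530² + 4.7²) = 530
|j530 + 52| = √(530² + 52²) = 532.5
|T(j530)| = 0.789 × 530 / 532.5 = 0.78526
20 log₁₀(0.78526) = -2.100 dB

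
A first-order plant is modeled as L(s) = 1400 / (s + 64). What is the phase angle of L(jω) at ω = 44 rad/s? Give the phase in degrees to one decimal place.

-34.5 deg

∠(j44 + 64) = arctan(44/64) = 34.51°
∠L(j44) = −34.51° = -34.51°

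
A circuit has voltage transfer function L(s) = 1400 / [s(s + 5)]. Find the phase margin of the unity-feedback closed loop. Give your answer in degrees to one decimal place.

7.6 deg

Gain crossover: |L(jω)| = 1 at ω ≈ 37.2 rad/sec.
∠L(j37.2) = −90° − arctan(37.2/5) ≈ -172.35°
PM = 180° + (-172.35°) = 7.65°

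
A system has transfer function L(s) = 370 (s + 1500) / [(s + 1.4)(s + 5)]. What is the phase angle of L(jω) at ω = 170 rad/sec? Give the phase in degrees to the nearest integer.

-171°

∠(j170 + 1500) = arctan(170/1500) = 6.47°
∠(j170 + 1.4) = arctan(170/1.4) = 89.53°
∠(j170 + 5) = arctan(170/5) = 88.32°
∠L(j170) = 6.47° − (89.53° + 88.32°) = -171.38°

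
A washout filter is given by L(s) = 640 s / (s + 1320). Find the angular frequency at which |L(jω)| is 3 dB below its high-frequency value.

For a single-pole high-pass, the −3 dB point is at the pole: ω = 1320 rad/s.

1320 rad/s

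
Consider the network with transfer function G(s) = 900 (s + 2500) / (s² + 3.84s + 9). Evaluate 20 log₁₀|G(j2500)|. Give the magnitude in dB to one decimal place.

|j2500 + 2500| = √(2500² + 2500²) = 3536
|(j2500)² + 3.84(j2500) + 9| = |-6.25e+06 + j9600| = 6.25e+06
|G(j2500)| = 900 × 3536 / 6.25e+06 = 0.50912
20 log₁₀(0.50912) = -5.86 dB

-5.9 dB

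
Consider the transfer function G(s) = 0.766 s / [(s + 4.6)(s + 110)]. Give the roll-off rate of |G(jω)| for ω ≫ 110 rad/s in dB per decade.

-20 dB/decade

With 1 zero and 2 poles, the high-frequency asymptotic slope is 20 × (1 − 2) = -20 dB/decade.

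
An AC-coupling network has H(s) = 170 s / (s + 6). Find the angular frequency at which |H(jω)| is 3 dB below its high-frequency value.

For a single-pole high-pass, the −3 dB point is at the pole: ω = 6 rad s⁻¹.

6 rad s⁻¹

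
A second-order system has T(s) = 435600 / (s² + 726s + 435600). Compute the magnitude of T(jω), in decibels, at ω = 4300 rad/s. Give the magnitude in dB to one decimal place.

|(j4300)² + 726(j4300) + 435600| = |-1.8054e+07 + j3.1218e+06| = 1.832e+07
|T(j4300)| = 435600 / 1.832e+07 = 0.023774
20 log₁₀(0.023774) = -32.48 dB

-32.5 dB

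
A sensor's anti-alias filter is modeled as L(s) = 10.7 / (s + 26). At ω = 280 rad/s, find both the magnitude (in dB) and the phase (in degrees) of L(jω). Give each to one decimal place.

|L| = -28.4 dB, ∠L = -84.7°

|j280 + 26| = √(280² + 26²) = 281.2
|L(j280)| = 10.7 / 281.2 = 0.038051
20 log₁₀(0.038051) = -28.39 dB
∠(j280 + 26) = arctan(280/26) = 84.69°
∠L(j280) = −84.69° = -84.69°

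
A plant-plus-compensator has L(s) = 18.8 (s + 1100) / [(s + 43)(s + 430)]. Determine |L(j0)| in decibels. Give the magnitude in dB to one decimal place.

L(0) = 18.8 × 1100 / (43 × 430) = 1.1184
20 log₁₀(1.1184) = 0.97 dB

1.0 dB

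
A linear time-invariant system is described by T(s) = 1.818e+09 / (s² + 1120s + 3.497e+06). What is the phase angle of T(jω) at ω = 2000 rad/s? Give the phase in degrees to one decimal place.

-102.7°

∠[(j2000)² + 1120(j2000) + 3.497e+06] = ∠[-5.03e+05 + j2.24e+06] = 102.66°
∠T(j2000) = −102.66° = -102.66°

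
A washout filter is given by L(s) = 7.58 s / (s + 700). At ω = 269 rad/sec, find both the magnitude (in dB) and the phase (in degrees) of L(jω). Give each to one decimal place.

|j269| = 269
|j269 + 700| = √(269² + 700²) = 749.9
|L(j269)| = 7.58 × 269 / 749.9 = 2.719
20 log₁₀(2.719) = 8.69 dB
∠(j269) = 90.00°
∠(j269 + 700) = arctan(269/700) = 21.02°
∠L(j269) = 90.00° − 21.02° = 68.98°

|L| = 8.7 dB, ∠L = 69.0°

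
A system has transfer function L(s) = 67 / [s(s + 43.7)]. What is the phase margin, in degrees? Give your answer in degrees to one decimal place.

Gain crossover: |L(jω)| = 1 at ω ≈ 1.53 rad/s.
∠L(j1.53) = −90° − arctan(1.53/43.7) ≈ -92.01°
PM = 180° + (-92.01°) = 87.99°

88.0 deg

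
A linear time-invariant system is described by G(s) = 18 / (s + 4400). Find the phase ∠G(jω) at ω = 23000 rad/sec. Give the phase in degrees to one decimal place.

-79.2°

∠(j23000 + 4400) = arctan(23000/4400) = 79.17°
∠G(j23000) = −79.17° = -79.17°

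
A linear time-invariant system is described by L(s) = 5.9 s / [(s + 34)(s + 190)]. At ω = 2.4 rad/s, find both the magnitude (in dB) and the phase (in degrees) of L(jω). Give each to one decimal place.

|L| = -53.2 dB, ∠L = 85.2°

|j2.4| = 2.4
|j2.4 + 34| = √(2.4² + 34²) = 34.08
|j2.4 + 190| = √(2.4² + 190²) = 190
|L(j2.4)| = 5.9 × 2.4 / (34.08 × 190) = 0.0021863
20 log₁₀(0.0021863) = -53.21 dB
∠(j2.4) = 90.00°
∠(j2.4 + 34) = arctan(2.4/34) = 4.04°
∠(j2.4 + 190) = arctan(2.4/190) = 0.72°
∠L(j2.4) = 90.00° − (4.04° + 0.72°) = 85.24°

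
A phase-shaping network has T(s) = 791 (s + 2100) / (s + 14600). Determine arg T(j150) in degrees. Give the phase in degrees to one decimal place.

3.5°

∠(j150 + 2100) = arctan(150/2100) = 4.09°
∠(j150 + 14600) = arctan(150/14600) = 0.59°
∠T(j150) = 4.09° − 0.59° = 3.50°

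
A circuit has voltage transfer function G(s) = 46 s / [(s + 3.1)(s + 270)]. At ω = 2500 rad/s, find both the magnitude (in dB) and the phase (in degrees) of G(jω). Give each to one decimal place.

|G| = -34.8 dB, ∠G = -83.8°

|j2500| = 2500
|j2500 + 3.1| = √(2500² + 3.1²) = 2500
|j2500 + 270| = √(2500² + 270²) = 2515
|G(j2500)| = 46 × 2500 / (2500 × 2515) = 0.018294
20 log₁₀(0.018294) = -34.75 dB
∠(j2500) = 90.00°
∠(j2500 + 3.1) = arctan(2500/3.1) = 89.93°
∠(j2500 + 270) = arctan(2500/270) = 83.84°
∠G(j2500) = 90.00° − (89.93° + 83.84°) = -83.76°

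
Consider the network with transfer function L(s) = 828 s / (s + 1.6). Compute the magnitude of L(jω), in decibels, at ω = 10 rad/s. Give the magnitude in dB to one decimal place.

58.3 dB

|j10| = 10
|j10 + 1.6| = √(10² + 1.6²) = 10.13
|L(j10)| = 828 × 10 / 10.13 = 817.6
20 log₁₀(817.6) = 58.25 dB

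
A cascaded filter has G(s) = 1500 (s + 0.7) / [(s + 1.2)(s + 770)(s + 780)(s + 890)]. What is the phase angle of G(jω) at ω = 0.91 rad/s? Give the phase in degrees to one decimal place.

15.1°

∠(j0.91 + 0.7) = arctan(0.91/0.7) = 52.43°
∠(j0.91 + 1.2) = arctan(0.91/1.2) = 37.17°
∠(j0.91 + 770) = arctan(0.91/770) = 0.07°
∠(j0.91 + 780) = arctan(0.91/780) = 0.07°
∠(j0.91 + 890) = arctan(0.91/890) = 0.06°
∠G(j0.91) = 52.43° − (37.17° + 0.07° + 0.07° + 0.06°) = 15.06°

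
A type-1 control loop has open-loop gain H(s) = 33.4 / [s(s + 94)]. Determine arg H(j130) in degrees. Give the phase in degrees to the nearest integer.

∠(j130 + 94) = arctan(130/94) = 54.13°
∠(j130) = 90.00°
∠H(j130) = − (54.13° + 90.00°) = -144.13°

-144°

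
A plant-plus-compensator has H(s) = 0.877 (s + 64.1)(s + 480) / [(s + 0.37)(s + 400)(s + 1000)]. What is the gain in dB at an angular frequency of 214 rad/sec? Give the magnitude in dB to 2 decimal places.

-59.68 dB

|j214 + 64.1| = √(214² + 64.1²) = 223.4
|j214 + 480| = √(214² + 480²) = 525.5
|j214 + 0.37| = √(214² + 0.37²) = 214
|j214 + 400| = √(214² + 400²) = 453.6
|j214 + 1000| = √(214² + 1000²) = 1023
|H(j214)| = 0.877 × 223.4 × 525.5 / (214 × 453.6 × 1023) = 0.0010371
20 log₁₀(0.0010371) = -59.684 dB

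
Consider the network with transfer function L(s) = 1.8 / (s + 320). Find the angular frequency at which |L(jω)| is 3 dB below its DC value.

For a single-pole low-pass, the −3 dB point is at the pole: ω = 320 rad/s.

320 rad/s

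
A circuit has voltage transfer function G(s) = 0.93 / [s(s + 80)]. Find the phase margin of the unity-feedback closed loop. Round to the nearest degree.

90°

Gain crossover: |G(jω)| = 1 at ω ≈ 0.0116 rad/s.
∠G(j0.0116) = −90° − arctan(0.0116/80) ≈ -90.01°
PM = 180° + (-90.01°) = 89.99°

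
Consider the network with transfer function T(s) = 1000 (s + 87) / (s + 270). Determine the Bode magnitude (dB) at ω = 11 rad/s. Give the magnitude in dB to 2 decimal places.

50.22 dB

|j11 + 87| = √(11² + 87²) = 87.69
|j11 + 270| = √(11² + 270²) = 270.2
|T(j11)| = 1000 × 87.69 / 270.2 = 324.52
20 log₁₀(324.52) = 50.225 dB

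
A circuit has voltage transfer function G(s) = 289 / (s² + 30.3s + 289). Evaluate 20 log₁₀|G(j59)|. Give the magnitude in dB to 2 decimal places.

|(j59)² + 30.3(j59) + 289| = |-3192 + j1787.7| = 3659
|G(j59)| = 289 / 3659 = 0.078994
20 log₁₀(0.078994) = -22.048 dB

-22.05 dB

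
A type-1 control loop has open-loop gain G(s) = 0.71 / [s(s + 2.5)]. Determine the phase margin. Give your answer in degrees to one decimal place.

Gain crossover: |G(jω)| = 1 at ω ≈ 0.282 rad/s.
∠G(j0.282) = −90° − arctan(0.282/2.5) ≈ -96.44°
PM = 180° + (-96.44°) = 83.56°

83.6°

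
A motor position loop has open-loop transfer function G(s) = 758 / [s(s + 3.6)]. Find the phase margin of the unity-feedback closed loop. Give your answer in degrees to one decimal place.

7.5°

Gain crossover: |G(jω)| = 1 at ω ≈ 27.4 rad/sec.
∠G(j27.4) = −90° − arctan(27.4/3.6) ≈ -172.52°
PM = 180° + (-172.52°) = 7.48°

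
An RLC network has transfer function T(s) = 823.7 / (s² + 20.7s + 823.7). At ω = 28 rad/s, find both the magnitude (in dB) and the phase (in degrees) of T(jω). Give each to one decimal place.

|T| = 3.0 dB, ∠T = -86.1°

|(j28)² + 20.7(j28) + 823.7| = |39.7 + j579.6| = 581
|T(j28)| = 823.7 / 581 = 1.4178
20 log₁₀(1.4178) = 3.03 dB
∠[(j28)² + 20.7(j28) + 823.7] = ∠[39.7 + j579.6] = 86.08°
∠T(j28) = −86.08° = -86.08°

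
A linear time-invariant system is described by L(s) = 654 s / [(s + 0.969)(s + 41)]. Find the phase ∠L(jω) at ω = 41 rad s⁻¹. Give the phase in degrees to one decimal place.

∠(j41) = 90.00°
∠(j41 + 0.969) = arctan(41/0.969) = 88.65°
∠(j41 + 41) = arctan(41/41) = 45.00°
∠L(j41) = 90.00° − (88.65° + 45.00°) = -43.65°

-43.6°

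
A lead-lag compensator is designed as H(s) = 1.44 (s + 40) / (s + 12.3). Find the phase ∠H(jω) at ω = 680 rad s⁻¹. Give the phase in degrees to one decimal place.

∠(j680 + 40) = arctan(680/40) = 86.63°
∠(j680 + 12.3) = arctan(680/12.3) = 88.96°
∠H(j680) = 86.63° − 88.96° = -2.33°

-2.3 deg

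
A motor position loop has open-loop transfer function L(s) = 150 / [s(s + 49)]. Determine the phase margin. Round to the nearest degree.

86°

Gain crossover: |L(jω)| = 1 at ω ≈ 3.06 rad/sec.
∠L(j3.06) = −90° − arctan(3.06/49) ≈ -93.57°
PM = 180° + (-93.57°) = 86.43°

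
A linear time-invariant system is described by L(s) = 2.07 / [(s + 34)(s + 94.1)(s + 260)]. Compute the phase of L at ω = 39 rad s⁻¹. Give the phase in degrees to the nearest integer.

-80°

∠(j39 + 34) = arctan(39/34) = 48.92°
∠(j39 + 94.1) = arctan(39/94.1) = 22.51°
∠(j39 + 260) = arctan(39/260) = 8.53°
∠L(j39) = − (48.92° + 22.51° + 8.53°) = -79.96°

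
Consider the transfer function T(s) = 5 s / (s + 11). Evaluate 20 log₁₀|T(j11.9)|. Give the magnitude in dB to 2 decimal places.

|j11.9| = 11.9
|j11.9 + 11| = √(11.9² + 11²) = 16.21
|T(j11.9)| = 5 × 11.9 / 16.21 = 3.6717
20 log₁₀(3.6717) = 11.297 dB

11.30 dB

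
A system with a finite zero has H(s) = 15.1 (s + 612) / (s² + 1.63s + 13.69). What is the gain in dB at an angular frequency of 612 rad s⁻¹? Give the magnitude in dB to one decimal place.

-29.1 dB

|j612 + 612| = √(612² + 612²) = 865.5
|(j612)² + 1.63(j612) + 13.69| = |-3.7453e+05 + j997.56| = 3.745e+05
|H(j612)| = 15.1 × 865.5 / 3.745e+05 = 0.034894
20 log₁₀(0.034894) = -29.14 dB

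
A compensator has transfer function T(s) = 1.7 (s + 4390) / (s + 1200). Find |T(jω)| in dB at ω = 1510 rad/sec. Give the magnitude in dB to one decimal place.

12.2 dB

|j1510 + 4390| = √(1510² + 4390²) = 4642
|j1510 + 1200| = √(1510² + 1200²) = 1929
|T(j1510)| = 1.7 × 4642 / 1929 = 4.0918
20 log₁₀(4.0918) = 12.24 dB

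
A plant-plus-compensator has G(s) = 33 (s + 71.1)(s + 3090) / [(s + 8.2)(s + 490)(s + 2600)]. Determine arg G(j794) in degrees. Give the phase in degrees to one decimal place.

-65.4°

∠(j794 + 71.1) = arctan(794/71.1) = 84.88°
∠(j794 + 3090) = arctan(794/3090) = 14.41°
∠(j794 + 8.2) = arctan(794/8.2) = 89.41°
∠(j794 + 490) = arctan(794/490) = 58.32°
∠(j794 + 2600) = arctan(794/2600) = 16.98°
∠G(j794) = 84.88° + 14.41° − (89.41° + 58.32° + 16.98°) = -65.42°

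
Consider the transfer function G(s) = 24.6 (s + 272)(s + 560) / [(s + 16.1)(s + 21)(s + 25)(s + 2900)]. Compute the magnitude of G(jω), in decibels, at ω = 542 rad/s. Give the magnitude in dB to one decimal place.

-92.1 dB

|j542 + 272| = √(542² + 272²) = 606.4
|j542 + 560| = √(542² + 560²) = 779.3
|j542 + 16.1| = √(542² + 16.1²) = 542.2
|j542 + 21| = √(542² + 21²) = 542.4
|j542 + 25| = √(542² + 25²) = 542.6
|j542 + 2900| = √(542² + 2900²) = 2950
|G(j542)| = 24.6 × 606.4 × 779.3 / (542.2 × 542.4 × 542.6 × 2950) = 2.4695e-05
20 log₁₀(2.4695e-05) = -92.15 dB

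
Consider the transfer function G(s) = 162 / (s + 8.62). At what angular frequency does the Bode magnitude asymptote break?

The single real pole at s = −8.62 gives a corner at ω = 8.62 rad/s.

8.62 rad/s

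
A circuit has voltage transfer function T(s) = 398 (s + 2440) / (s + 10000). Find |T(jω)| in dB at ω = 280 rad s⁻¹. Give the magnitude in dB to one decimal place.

|j280 + 2440| = √(280² + 2440²) = 2456
|j280 + 10000| = √(280² + 10000²) = 1e+04
|T(j280)| = 398 × 2456 / 1e+04 = 97.711
20 log₁₀(97.711) = 39.80 dB

39.8 dB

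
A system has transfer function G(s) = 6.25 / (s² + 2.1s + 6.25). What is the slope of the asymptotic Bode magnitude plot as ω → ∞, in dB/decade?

-40 dB/decade

With 0 zeros and 2 poles, the high-frequency asymptotic slope is 20 × (0 − 2) = -40 dB/decade.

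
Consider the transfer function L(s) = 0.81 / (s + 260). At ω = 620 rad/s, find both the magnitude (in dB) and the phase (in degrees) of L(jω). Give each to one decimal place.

|L| = -58.4 dB, ∠L = -67.2°

|j620 + 260| = √(620² + 260²) = 672.3
|L(j620)| = 0.81 / 672.3 = 0.0012048
20 log₁₀(0.0012048) = -58.38 dB
∠(j620 + 260) = arctan(620/260) = 67.25°
∠L(j620) = −67.25° = -67.25°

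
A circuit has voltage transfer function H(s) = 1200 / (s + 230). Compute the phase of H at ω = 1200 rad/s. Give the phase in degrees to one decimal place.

-79.1 deg

∠(j1200 + 230) = arctan(1200/230) = 79.15°
∠H(j1200) = −79.15° = -79.15°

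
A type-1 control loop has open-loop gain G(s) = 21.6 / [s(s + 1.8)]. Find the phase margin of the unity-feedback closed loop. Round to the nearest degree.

22°

Gain crossover: |G(jω)| = 1 at ω ≈ 4.48 rad/s.
∠G(j4.48) = −90° − arctan(4.48/1.8) ≈ -158.10°
PM = 180° + (-158.10°) = 21.90°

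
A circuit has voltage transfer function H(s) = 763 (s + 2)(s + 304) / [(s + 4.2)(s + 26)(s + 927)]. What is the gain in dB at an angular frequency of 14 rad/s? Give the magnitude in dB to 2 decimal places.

|j14 + 2| = √(14² + 2²) = 14.14
|j14 + 304| = √(14² + 304²) = 304.3
|j14 + 4.2| = √(14² + 4.2²) = 14.62
|j14 + 26| = √(14² + 26²) = 29.53
|j14 + 927| = √(14² + 927²) = 927.1
|H(j14)| = 763 × 14.14 × 304.3 / (14.62 × 29.53 × 927.1) = 8.2062
20 log₁₀(8.2062) = 18.283 dB

18.28 dB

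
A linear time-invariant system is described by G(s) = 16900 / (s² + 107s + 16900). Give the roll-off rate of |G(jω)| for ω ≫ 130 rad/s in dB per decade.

With 0 zeros and 2 poles, the high-frequency asymptotic slope is 20 × (0 − 2) = -40 dB/decade.

-40 dB/decade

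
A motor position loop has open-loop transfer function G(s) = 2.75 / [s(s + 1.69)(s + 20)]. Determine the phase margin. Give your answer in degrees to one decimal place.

Gain crossover: |G(jω)| = 1 at ω ≈ 0.0813 rad/s.
∠G(j0.0813) = −90° − arctan(0.0813/1.69) − arctan(0.0813/20) ≈ -92.99°
PM = 180° + (-92.99°) = 87.01°

87.0 deg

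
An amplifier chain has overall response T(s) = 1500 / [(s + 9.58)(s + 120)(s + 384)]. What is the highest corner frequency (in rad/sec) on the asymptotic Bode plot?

384 rad/sec

Break frequencies occur at each pole and zero magnitude: 9.58 rad/sec, 120 rad/sec, 384 rad/sec.
The highest is 384 rad/sec.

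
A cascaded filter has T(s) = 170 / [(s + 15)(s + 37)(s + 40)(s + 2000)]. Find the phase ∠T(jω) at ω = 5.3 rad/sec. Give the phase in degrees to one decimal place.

-35.3°

∠(j5.3 + 15) = arctan(5.3/15) = 19.46°
∠(j5.3 + 37) = arctan(5.3/37) = 8.15°
∠(j5.3 + 40) = arctan(5.3/40) = 7.55°
∠(j5.3 + 2000) = arctan(5.3/2000) = 0.15°
∠T(j5.3) = − (19.46° + 8.15° + 7.55° + 0.15°) = -35.31°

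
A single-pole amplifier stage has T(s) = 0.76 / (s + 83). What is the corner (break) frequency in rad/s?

83 rad/s

The single real pole at s = −83 gives a corner at ω = 83 rad/s.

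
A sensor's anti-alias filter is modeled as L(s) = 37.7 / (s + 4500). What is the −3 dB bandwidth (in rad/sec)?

4500 rad/sec

For a single-pole low-pass, the −3 dB point is at the pole: ω = 4500 rad/sec.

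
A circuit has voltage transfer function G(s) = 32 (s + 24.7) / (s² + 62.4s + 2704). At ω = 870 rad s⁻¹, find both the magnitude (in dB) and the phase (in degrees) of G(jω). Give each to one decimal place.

|j870 + 24.7| = √(870² + 24.7²) = 870.4
|(j870)² + 62.4(j870) + 2704| = |-7.542e+05 + j54288| = 7.561e+05
|G(j870)| = 32 × 870.4 / 7.561e+05 = 0.036833
20 log₁₀(0.036833) = -28.68 dB
∠(j870 + 24.7) = arctan(870/24.7) = 88.37°
∠[(j870)² + 62.4(j870) + 2704] = ∠[-7.542e+05 + j54288] = 175.88°
∠G(j870) = 88.37° − 175.88° = -87.51°

|G| = -28.7 dB, ∠G = -87.5°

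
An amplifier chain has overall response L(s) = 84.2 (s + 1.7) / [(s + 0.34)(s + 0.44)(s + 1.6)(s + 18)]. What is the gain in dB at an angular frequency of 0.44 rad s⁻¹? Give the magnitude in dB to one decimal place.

23.1 dB

|j0.44 + 1.7| = √(0.44² + 1.7²) = 1.756
|j0.44 + 0.34| = √(0.44² + 0.34²) = 0.5561
|j0.44 + 0.44| = √(0.44² + 0.44²) = 0.6223
|j0.44 + 1.6| = √(0.44² + 1.6²) = 1.659
|j0.44 + 18| = √(0.44² + 18²) = 18.01
|L(j0.44)| = 84.2 × 1.756 / (0.5561 × 0.6223 × 1.659 × 18.01) = 14.302
20 log₁₀(14.302) = 23.11 dB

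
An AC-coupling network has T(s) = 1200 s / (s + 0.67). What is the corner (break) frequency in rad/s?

The single real pole at s = −0.67 gives a corner at ω = 0.67 rad/s.

0.67 rad/s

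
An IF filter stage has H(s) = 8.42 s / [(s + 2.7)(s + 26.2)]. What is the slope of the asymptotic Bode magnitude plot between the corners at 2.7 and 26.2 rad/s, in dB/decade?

In this band the factors already past their corner are: 1 differentiator zero, pole at 2.7; net slope = 0 dB/decade.

0 dB/decade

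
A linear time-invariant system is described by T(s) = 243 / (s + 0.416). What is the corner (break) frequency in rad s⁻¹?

The single real pole at s = −0.416 gives a corner at ω = 0.416 rad s⁻¹.

0.416 rad s⁻¹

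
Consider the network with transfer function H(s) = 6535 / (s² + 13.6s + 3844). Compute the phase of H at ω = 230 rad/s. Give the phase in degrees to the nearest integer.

-176°

∠[(j230)² + 13.6(j230) + 3844] = ∠[-49056 + j3128] = 176.35°
∠H(j230) = −176.35° = -176.35°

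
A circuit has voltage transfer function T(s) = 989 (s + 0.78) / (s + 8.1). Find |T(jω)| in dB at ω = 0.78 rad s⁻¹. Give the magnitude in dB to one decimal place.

|j0.78 + 0.78| = √(0.78² + 0.78²) = 1.103
|j0.78 + 8.1| = √(0.78² + 8.1²) = 8.137
|T(j0.78)| = 989 × 1.103 / 8.137 = 134.07
20 log₁₀(134.07) = 42.55 dB

42.5 dB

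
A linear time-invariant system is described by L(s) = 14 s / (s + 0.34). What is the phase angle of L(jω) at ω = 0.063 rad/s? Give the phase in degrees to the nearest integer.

80°

∠(j0.063) = 90.00°
∠(j0.063 + 0.34) = arctan(0.063/0.34) = 10.50°
∠L(j0.063) = 90.00° − 10.50° = 79.50°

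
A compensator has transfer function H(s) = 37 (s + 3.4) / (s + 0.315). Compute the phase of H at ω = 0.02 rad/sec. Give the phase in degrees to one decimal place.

∠(j0.02 + 3.4) = arctan(0.02/3.4) = 0.34°
∠(j0.02 + 0.315) = arctan(0.02/0.315) = 3.63°
∠H(j0.02) = 0.34° − 3.63° = -3.30°

-3.3°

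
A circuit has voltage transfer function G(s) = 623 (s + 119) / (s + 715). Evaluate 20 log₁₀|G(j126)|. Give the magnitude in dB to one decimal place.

|j126 + 119| = √(126² + 119²) = 173.3
|j126 + 715| = √(126² + 715²) = 726
|G(j126)| = 623 × 173.3 / 726 = 148.72
20 log₁₀(148.72) = 43.45 dB

43.4 dB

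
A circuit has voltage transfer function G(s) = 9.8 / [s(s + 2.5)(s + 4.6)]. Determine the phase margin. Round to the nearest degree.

Gain crossover: |G(jω)| = 1 at ω ≈ 0.8 rad/s.
∠G(j0.8) = −90° − arctan(0.8/2.5) − arctan(0.8/4.6) ≈ -117.60°
PM = 180° + (-117.60°) = 62.40°

62°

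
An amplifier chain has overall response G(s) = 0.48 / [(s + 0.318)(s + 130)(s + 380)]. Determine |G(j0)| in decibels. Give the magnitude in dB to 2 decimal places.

-90.30 dB

G(0) = 0.48 / (0.318 × 130 × 380) = 3.0555e-05
20 log₁₀(3.0555e-05) = -90.298 dB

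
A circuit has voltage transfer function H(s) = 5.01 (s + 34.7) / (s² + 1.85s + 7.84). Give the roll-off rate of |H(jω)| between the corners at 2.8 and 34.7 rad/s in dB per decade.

-40 dB/decade

In this band the factors already past their corner are: complex pole pair at ωₙ ≈ 2.8; net slope = -40 dB/decade.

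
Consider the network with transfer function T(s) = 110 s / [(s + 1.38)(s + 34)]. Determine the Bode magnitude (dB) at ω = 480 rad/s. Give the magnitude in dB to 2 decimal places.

|j480| = 480
|j480 + 1.38| = √(480² + 1.38²) = 480
|j480 + 34| = √(480² + 34²) = 481.2
|T(j480)| = 110 × 480 / (480 × 481.2) = 0.22859
20 log₁₀(0.22859) = -12.819 dB

-12.82 dB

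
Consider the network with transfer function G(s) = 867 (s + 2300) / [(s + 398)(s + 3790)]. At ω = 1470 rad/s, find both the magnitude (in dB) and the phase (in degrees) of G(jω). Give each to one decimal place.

|j1470 + 2300| = √(1470² + 2300²) = 2730
|j1470 + 398| = √(1470² + 398²) = 1523
|j1470 + 3790| = √(1470² + 3790²) = 4065
|G(j1470)| = 867 × 2730 / (1523 × 4065) = 0.38227
20 log₁₀(0.38227) = -8.35 dB
∠(j1470 + 2300) = arctan(1470/2300) = 32.58°
∠(j1470 + 398) = arctan(1470/398) = 74.85°
∠(j1470 + 3790) = arctan(1470/3790) = 21.20°
∠G(j1470) = 32.58° − (74.85° + 21.20°) = -63.47°

|G| = -8.4 dB, ∠G = -63.5°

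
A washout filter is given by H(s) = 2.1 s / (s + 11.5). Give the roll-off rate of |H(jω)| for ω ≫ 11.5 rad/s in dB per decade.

0 dB/decade

With 1 zero and 1 pole, the high-frequency asymptotic slope is 20 × (1 − 1) = 0 dB/decade.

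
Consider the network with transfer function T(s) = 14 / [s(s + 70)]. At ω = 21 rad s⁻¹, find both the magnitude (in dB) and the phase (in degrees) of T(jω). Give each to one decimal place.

|T| = -40.8 dB, ∠T = -106.7°

|j21 + 70| = √(21² + 70²) = 73.08
|j21| = 21
|T(j21)| = 14 / (73.08 × 21) = 0.0091222
20 log₁₀(0.0091222) = -40.80 dB
∠(j21 + 70) = arctan(21/70) = 16.70°
∠(j21) = 90.00°
∠T(j21) = − (16.70° + 90.00°) = -106.70°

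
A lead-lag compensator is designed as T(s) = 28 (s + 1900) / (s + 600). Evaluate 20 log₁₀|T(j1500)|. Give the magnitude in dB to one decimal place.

32.5 dB

|j1500 + 1900| = √(1500² + 1900²) = 2421
|j1500 + 600| = √(1500² + 600²) = 1616
|T(j1500)| = 28 × 2421 / 1616 = 41.955
20 log₁₀(41.955) = 32.46 dB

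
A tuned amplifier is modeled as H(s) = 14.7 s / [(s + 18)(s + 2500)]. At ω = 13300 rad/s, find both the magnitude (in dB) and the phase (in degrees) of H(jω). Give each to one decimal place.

|j13300| = 1.33e+04
|j13300 + 18| = √(13300² + 18²) = 1.33e+04
|j13300 + 2500| = √(13300² + 2500²) = 1.353e+04
|H(j13300)| = 14.7 × 1.33e+04 / (1.33e+04 × 1.353e+04) = 0.0010862
20 log₁₀(0.0010862) = -59.28 dB
∠(j13300) = 90.00°
∠(j13300 + 18) = arctan(13300/18) = 89.92°
∠(j13300 + 2500) = arctan(13300/2500) = 79.35°
∠H(j13300) = 90.00° − (89.92° + 79.35°) = -79.28°

|H| = -59.3 dB, ∠H = -79.3°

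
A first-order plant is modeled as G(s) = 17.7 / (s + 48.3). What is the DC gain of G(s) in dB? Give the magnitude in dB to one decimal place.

-8.7 dB

G(0) = 17.7 / 48.3 = 0.36646
20 log₁₀(0.36646) = -8.72 dB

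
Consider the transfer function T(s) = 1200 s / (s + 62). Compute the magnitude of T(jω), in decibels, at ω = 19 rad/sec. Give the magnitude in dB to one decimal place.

50.9 dB

|j19| = 19
|j19 + 62| = √(19² + 62²) = 64.85
|T(j19)| = 1200 × 19 / 64.85 = 351.6
20 log₁₀(351.6) = 50.92 dB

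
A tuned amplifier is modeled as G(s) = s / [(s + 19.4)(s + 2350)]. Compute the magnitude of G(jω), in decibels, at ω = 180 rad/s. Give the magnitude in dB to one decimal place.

|j180| = 180
|j180 + 19.4| = √(180² + 19.4²) = 181
|j180 + 2350| = √(180² + 2350²) = 2357
|G(j180)| = 1 × 180 / (181 × 2357) = 0.00042185
20 log₁₀(0.00042185) = -67.50 dB

-67.5 dB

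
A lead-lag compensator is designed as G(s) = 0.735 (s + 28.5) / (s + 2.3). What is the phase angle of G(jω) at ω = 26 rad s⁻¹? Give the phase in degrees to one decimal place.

∠(j26 + 28.5) = arctan(26/28.5) = 42.37°
∠(j26 + 2.3) = arctan(26/2.3) = 84.94°
∠G(j26) = 42.37° − 84.94° = -42.57°

-42.6°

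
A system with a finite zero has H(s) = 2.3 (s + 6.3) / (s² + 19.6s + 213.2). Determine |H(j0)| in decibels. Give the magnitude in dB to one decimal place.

-23.4 dB

H(0) = 2.3 × 6.3 / 213.2 = 0.067964
20 log₁₀(0.067964) = -23.35 dB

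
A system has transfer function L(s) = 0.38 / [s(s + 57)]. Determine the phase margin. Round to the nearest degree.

Gain crossover: |L(jω)| = 1 at ω ≈ 0.00667 rad/sec.
∠L(j0.00667) = −90° − arctan(0.00667/57) ≈ -90.01°
PM = 180° + (-90.01°) = 89.99°

90°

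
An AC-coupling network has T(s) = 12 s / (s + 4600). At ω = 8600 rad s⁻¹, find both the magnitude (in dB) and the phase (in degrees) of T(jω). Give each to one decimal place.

|j8600| = 8600
|j8600 + 4600| = √(8600² + 4600²) = 9753
|T(j8600)| = 12 × 8600 / 9753 = 10.581
20 log₁₀(10.581) = 20.49 dB
∠(j8600) = 90.00°
∠(j8600 + 4600) = arctan(8600/4600) = 61.86°
∠T(j8600) = 90.00° − 61.86° = 28.14°

|T| = 20.5 dB, ∠T = 28.1°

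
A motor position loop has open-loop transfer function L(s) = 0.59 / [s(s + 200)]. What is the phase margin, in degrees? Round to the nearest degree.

90°

Gain crossover: |L(jω)| = 1 at ω ≈ 0.00295 rad/s.
∠L(j0.00295) = −90° − arctan(0.00295/200) ≈ -90.00°
PM = 180° + (-90.00°) = 90.00°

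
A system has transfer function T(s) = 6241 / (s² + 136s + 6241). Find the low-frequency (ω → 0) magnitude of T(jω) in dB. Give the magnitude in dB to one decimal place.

0.0 dB

T(0) = 6241 / 6241 = 1
20 log₁₀(1) = 0.00 dB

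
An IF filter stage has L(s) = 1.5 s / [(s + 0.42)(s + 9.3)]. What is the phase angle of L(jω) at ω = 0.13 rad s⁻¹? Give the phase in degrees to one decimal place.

72.0 deg

∠(j0.13) = 90.00°
∠(j0.13 + 0.42) = arctan(0.13/0.42) = 17.20°
∠(j0.13 + 9.3) = arctan(0.13/9.3) = 0.80°
∠L(j0.13) = 90.00° − (17.20° + 0.80°) = 72.00°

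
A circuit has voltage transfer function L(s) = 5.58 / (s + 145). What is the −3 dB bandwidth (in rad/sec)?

145 rad/sec

For a single-pole low-pass, the −3 dB point is at the pole: ω = 145 rad/sec.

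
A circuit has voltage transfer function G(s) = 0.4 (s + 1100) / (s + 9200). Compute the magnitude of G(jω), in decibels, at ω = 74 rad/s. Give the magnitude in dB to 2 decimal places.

-26.39 dB

|j74 + 1100| = √(74² + 1100²) = 1102
|j74 + 9200| = √(74² + 9200²) = 9200
|G(j74)| = 0.4 × 1102 / 9200 = 0.047933
20 log₁₀(0.047933) = -26.387 dB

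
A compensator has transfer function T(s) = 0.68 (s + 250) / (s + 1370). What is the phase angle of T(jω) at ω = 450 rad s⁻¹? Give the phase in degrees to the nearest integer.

∠(j450 + 250) = arctan(450/250) = 60.95°
∠(j450 + 1370) = arctan(450/1370) = 18.18°
∠T(j450) = 60.95° − 18.18° = 42.76°

43°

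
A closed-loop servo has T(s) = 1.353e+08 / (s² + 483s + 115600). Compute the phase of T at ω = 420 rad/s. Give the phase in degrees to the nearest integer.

-107°

∠[(j420)² + 483(j420) + 115600] = ∠[-60800 + j2.0286e+05] = 106.68°
∠T(j420) = −106.68° = -106.68°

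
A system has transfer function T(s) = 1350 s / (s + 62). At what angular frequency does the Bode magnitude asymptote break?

62 rad/s

The single real pole at s = −62 gives a corner at ω = 62 rad/s.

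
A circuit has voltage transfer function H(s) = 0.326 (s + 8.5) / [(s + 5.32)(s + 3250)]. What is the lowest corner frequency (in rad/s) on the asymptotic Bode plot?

Break frequencies occur at each pole and zero magnitude: 5.32 rad/s, 8.5 rad/s, 3250 rad/s.
The lowest is 5.32 rad/s.

5.32 rad/s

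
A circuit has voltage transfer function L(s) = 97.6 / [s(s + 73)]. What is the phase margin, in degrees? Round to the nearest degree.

89°

Gain crossover: |L(jω)| = 1 at ω ≈ 1.34 rad/sec.
∠L(j1.34) = −90° − arctan(1.34/73) ≈ -91.05°
PM = 180° + (-91.05°) = 88.95°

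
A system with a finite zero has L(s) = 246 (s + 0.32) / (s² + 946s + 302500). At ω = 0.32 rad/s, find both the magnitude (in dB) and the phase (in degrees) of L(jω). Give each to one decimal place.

|L| = -68.7 dB, ∠L = 44.9°

|j0.32 + 0.32| = √(0.32² + 0.32²) = 0.4525
|(j0.32)² + 946(j0.32) + 302500| = |3.025e+05 + j302.72| = 3.025e+05
|L(j0.32)| = 246 × 0.4525 / 3.025e+05 = 0.00036802
20 log₁₀(0.00036802) = -68.68 dB
∠(j0.32 + 0.32) = arctan(0.32/0.32) = 45.00°
∠[(j0.32)² + 946(j0.32) + 302500] = ∠[3.025e+05 + j302.72] = 0.06°
∠L(j0.32) = 45.00° − 0.06° = 44.94°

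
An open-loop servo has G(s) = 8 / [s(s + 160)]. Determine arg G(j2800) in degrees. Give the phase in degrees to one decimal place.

-176.7°

∠(j2800 + 160) = arctan(2800/160) = 86.73°
∠(j2800) = 90.00°
∠G(j2800) = − (86.73° + 90.00°) = -176.73°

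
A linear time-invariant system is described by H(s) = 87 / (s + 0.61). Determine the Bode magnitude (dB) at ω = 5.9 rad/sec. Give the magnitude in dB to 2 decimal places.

23.33 dB

|j5.9 + 0.61| = √(5.9² + 0.61²) = 5.931
|H(j5.9)| = 87 / 5.931 = 14.668
20 log₁₀(14.668) = 23.327 dB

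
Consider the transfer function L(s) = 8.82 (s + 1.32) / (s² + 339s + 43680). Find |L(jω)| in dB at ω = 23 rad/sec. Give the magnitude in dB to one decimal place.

|j23 + 1.32| = √(23² + 1.32²) = 23.04
|(j23)² + 339(j23) + 43680| = |43151 + j7797| = 4.385e+04
|L(j23)| = 8.82 × 23.04 / 4.385e+04 = 0.0046339
20 log₁₀(0.0046339) = -46.68 dB

-46.7 dB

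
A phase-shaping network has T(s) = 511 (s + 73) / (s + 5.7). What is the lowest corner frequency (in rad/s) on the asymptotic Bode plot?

Break frequencies occur at each pole and zero magnitude: 5.7 rad/s, 73 rad/s.
The lowest is 5.7 rad/s.

5.7 rad/s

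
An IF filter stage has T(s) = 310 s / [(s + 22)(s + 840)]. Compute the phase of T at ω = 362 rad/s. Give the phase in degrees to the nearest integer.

∠(j362) = 90.00°
∠(j362 + 22) = arctan(362/22) = 86.52°
∠(j362 + 840) = arctan(362/840) = 23.31°
∠T(j362) = 90.00° − (86.52° + 23.31°) = -19.84°

-20°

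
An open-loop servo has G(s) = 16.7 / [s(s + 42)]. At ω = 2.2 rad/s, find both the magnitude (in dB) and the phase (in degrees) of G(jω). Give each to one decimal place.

|j2.2 + 42| = √(2.2² + 42²) = 42.06
|j2.2| = 2.2
|G(j2.2)| = 16.7 / (42.06 × 2.2) = 0.18049
20 log₁₀(0.18049) = -14.87 dB
∠(j2.2 + 42) = arctan(2.2/42) = 3.00°
∠(j2.2) = 90.00°
∠G(j2.2) = − (3.00° + 90.00°) = -93.00°

|G| = -14.9 dB, ∠G = -93.0 deg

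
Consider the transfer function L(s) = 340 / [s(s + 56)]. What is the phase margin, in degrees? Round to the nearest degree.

Gain crossover: |L(jω)| = 1 at ω ≈ 6.04 rad/sec.
∠L(j6.04) = −90° − arctan(6.04/56) ≈ -96.15°
PM = 180° + (-96.15°) = 83.85°

84 deg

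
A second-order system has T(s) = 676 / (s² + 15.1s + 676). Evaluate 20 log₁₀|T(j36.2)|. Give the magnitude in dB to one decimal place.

|(j36.2)² + 15.1(j36.2) + 676| = |-634.44 + j546.62| = 837.4
|T(j36.2)| = 676 / 837.4 = 0.80722
20 log₁₀(0.80722) = -1.86 dB

-1.9 dB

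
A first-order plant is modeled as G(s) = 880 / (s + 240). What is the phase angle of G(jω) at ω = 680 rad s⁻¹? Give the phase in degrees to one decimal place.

∠(j680 + 240) = arctan(680/240) = 70.56°
∠G(j680) = −70.56° = -70.56°

-70.6°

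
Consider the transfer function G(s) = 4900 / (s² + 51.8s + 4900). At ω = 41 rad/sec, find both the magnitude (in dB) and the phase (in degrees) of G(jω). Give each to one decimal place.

|(j41)² + 51.8(j41) + 4900| = |3219 + j2123.8| = 3856
|G(j41)| = 4900 / 3856 = 1.2706
20 log₁₀(1.2706) = 2.08 dB
∠[(j41)² + 51.8(j41) + 4900] = ∠[3219 + j2123.8] = 33.42°
∠G(j41) = −33.42° = -33.42°

|G| = 2.1 dB, ∠G = -33.4 deg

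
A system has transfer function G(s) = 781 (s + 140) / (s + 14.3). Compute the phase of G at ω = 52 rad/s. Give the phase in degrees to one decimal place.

∠(j52 + 140) = arctan(52/140) = 20.38°
∠(j52 + 14.3) = arctan(52/14.3) = 74.62°
∠G(j52) = 20.38° − 74.62° = -54.25°

-54.2 deg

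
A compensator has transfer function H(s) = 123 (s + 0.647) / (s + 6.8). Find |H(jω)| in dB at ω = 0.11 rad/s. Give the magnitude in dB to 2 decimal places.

|j0.11 + 0.647| = √(0.11² + 0.647²) = 0.6563
|j0.11 + 6.8| = √(0.11² + 6.8²) = 6.801
|H(j0.11)| = 123 × 0.6563 / 6.801 = 11.869
20 log₁₀(11.869) = 21.489 dB

21.49 dB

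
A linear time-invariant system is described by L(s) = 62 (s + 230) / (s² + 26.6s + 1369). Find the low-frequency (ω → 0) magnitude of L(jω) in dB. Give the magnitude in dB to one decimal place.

L(0) = 62 × 230 / 1369 = 10.416
20 log₁₀(10.416) = 20.35 dB

20.4 dB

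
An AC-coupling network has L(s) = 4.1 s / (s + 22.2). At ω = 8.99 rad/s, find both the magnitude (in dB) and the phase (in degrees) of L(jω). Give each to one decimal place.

|L| = 3.7 dB, ∠L = 68.0°

|j8.99| = 8.99
|j8.99 + 22.2| = √(8.99² + 22.2²) = 23.95
|L(j8.99)| = 4.1 × 8.99 / 23.95 = 1.5389
20 log₁₀(1.5389) = 3.74 dB
∠(j8.99) = 90.00°
∠(j8.99 + 22.2) = arctan(8.99/22.2) = 22.05°
∠L(j8.99) = 90.00° − 22.05° = 67.95°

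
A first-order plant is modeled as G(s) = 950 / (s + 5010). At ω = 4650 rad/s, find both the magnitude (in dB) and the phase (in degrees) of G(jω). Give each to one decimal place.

|j4650 + 5010| = √(4650² + 5010²) = 6835
|G(j4650)| = 950 / 6835 = 0.13898
20 log₁₀(0.13898) = -17.14 dB
∠(j4650 + 5010) = arctan(4650/5010) = 42.87°
∠G(j4650) = −42.87° = -42.87°

|G| = -17.1 dB, ∠G = -42.9°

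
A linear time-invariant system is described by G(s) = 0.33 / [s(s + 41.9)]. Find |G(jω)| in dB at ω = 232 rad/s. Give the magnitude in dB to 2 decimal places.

-104.39 dB

|j232 + 41.9| = √(232² + 41.9²) = 235.8
|j232| = 232
|G(j232)| = 0.33 / (235.8 × 232) = 6.0335e-06
20 log₁₀(6.0335e-06) = -104.389 dB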